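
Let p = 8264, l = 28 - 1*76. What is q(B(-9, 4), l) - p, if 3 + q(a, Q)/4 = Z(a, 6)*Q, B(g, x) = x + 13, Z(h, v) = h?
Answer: -11540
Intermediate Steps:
l = -48 (l = 28 - 76 = -48)
B(g, x) = 13 + x
q(a, Q) = -12 + 4*Q*a (q(a, Q) = -12 + 4*(a*Q) = -12 + 4*(Q*a) = -12 + 4*Q*a)
q(B(-9, 4), l) - p = (-12 + 4*(-48)*(13 + 4)) - 1*8264 = (-12 + 4*(-48)*17) - 8264 = (-12 - 3264) - 8264 = -3276 - 8264 = -11540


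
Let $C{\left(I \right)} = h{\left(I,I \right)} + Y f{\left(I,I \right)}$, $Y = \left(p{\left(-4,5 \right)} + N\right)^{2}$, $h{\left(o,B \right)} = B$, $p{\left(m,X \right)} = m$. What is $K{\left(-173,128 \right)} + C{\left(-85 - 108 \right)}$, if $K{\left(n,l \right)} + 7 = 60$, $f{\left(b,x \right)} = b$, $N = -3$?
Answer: $-9597$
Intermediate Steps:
$K{\left(n,l \right)} = 53$ ($K{\left(n,l \right)} = -7 + 60 = 53$)
$Y = 49$ ($Y = \left(-4 - 3\right)^{2} = \left(-7\right)^{2} = 49$)
$C{\left(I \right)} = 50 I$ ($C{\left(I \right)} = I + 49 I = 50 I$)
$K{\left(-173,128 \right)} + C{\left(-85 - 108 \right)} = 53 + 50 \left(-85 - 108\right) = 53 + 50 \left(-193\right) = 53 - 9650 = -9597$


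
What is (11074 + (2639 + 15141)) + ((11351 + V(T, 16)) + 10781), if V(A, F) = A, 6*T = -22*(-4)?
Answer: 153002/3 ≈ 51001.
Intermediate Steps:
T = 44/3 (T = (-22*(-4))/6 = (⅙)*88 = 44/3 ≈ 14.667)
(11074 + (2639 + 15141)) + ((11351 + V(T, 16)) + 10781) = (11074 + (2639 + 15141)) + ((11351 + 44/3) + 10781) = (11074 + 17780) + (34097/3 + 10781) = 28854 + 66440/3 = 153002/3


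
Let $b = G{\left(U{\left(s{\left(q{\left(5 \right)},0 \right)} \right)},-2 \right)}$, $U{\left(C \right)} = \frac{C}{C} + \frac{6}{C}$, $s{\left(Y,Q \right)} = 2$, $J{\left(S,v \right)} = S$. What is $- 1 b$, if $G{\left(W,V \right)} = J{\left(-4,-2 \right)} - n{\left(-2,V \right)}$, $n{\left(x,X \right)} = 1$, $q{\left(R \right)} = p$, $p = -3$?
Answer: $5$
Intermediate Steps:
$q{\left(R \right)} = -3$
$U{\left(C \right)} = 1 + \frac{6}{C}$
$G{\left(W,V \right)} = -5$ ($G{\left(W,V \right)} = -4 - 1 = -5$)
$b = -5$
$- 1 b = - 1 \left(-5\right) = \left(-1\right) \left(-5\right) = 5$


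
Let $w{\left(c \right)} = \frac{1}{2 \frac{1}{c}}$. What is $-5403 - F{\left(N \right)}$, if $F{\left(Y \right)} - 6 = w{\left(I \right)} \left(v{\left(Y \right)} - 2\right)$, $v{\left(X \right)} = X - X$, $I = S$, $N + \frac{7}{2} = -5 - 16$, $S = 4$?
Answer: $-5405$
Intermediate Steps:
$N = - \frac{49}{2}$ ($N = - \frac{7}{2} - 21 = - \frac{49}{2} \approx -24.5$)
$I = 4$
$w{\left(c \right)} = \frac{c}{2}$
$v{\left(X \right)} = 0$
$F{\left(Y \right)} = 2$ ($F{\left(Y \right)} = 6 + \frac{1}{2} \cdot 4 \left(0 - 2\right) = 6 + 2 \left(-2\right) = 6 - 4 = 2$)
$-5403 - F{\left(N \right)} = -5403 - 2 = -5405$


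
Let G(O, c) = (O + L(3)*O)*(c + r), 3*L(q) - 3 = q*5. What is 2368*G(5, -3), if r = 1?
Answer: -165760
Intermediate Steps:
L(q) = 1 + 5*q/3 (L(q) = 1 + (q*5)/3 = 1 + (5*q)/3 = 1 + 5*q/3)
G(O, c) = 7*O*(1 + c) (G(O, c) = (O + (1 + (5/3)*3)*O)*(c + 1) = (O + (1 + 5)*O)*(1 + c) = (O + 6*O)*(1 + c) = (7*O)*(1 + c) = 7*O*(1 + c))
2368*G(5, -3) = 2368*(7*5*(1 - 3)) = 2368*(7*5*(-2)) = 2368*(-70) = -165760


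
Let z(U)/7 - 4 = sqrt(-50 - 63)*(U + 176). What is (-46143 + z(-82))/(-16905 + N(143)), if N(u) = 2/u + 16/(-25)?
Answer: 164861125/60437613 - 2352350*I*sqrt(113)/60437613 ≈ 2.7278 - 0.41375*I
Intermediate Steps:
z(U) = 28 + 7*I*sqrt(113)*(176 + U) (z(U) = 28 + 7*(sqrt(-50 - 63)*(U + 176)) = 28 + 7*(sqrt(-113)*(176 + U)) = 28 + 7*((I*sqrt(113))*(176 + U)) = 28 + 7*(I*sqrt(113)*(176 + U)) = 28 + 7*I*sqrt(113)*(176 + U))
N(u) = -16/25 + 2/u (N(u) = 2/u + 16*(-1/25) = 2/u - 16/25 = -16/25 + 2/u)
(-46143 + z(-82))/(-16905 + N(143)) = (-46143 + (28 + 1232*I*sqrt(113) + 7*I*(-82)*sqrt(113)))/(-16905 + (-16/25 + 2/143)) = (-46143 + (28 + 1232*I*sqrt(113) - 574*I*sqrt(113)))/(-16905 + (-16/25 + 2*(1/143))) = (-46143 + (28 + 658*I*sqrt(113)))/(-16905 + (-16/25 + 2/143)) = (-46115 + 658*I*sqrt(113))/(-16905 - 2238/3575) = (-46115 + 658*I*sqrt(113))/(-60437613/3575) = (-46115 + 658*I*sqrt(113))*(-3575/60437613) = 164861125/60437613 - 2352350*I*sqrt(113)/60437613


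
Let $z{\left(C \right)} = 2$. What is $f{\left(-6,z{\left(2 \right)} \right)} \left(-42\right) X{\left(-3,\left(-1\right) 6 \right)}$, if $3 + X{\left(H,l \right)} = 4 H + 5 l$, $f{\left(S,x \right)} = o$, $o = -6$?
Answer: $-11340$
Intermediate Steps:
$f{\left(S,x \right)} = -6$
$X{\left(H,l \right)} = -3 + 4 H + 5 l$ ($X{\left(H,l \right)} = -3 + \left(4 H + 5 l\right) = -3 + 4 H + 5 l$)
$f{\left(-6,z{\left(2 \right)} \right)} \left(-42\right) X{\left(-3,\left(-1\right) 6 \right)} = \left(-6\right) \left(-42\right) \left(-3 + 4 \left(-3\right) + 5 \left(\left(-1\right) 6\right)\right) = 252 \left(-3 - 12 + 5 \left(-6\right)\right) = 252 \left(-3 - 12 - 30\right) = 252 \left(-45\right) = -11340$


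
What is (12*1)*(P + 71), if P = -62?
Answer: 108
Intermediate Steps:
(12*1)*(P + 71) = (12*1)*(-62 + 71) = 12*9 = 108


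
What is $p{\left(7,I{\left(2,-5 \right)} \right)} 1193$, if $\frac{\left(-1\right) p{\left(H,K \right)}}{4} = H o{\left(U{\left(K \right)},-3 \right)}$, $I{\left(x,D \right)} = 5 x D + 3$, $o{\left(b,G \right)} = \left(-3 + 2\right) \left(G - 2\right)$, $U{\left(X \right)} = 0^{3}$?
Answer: $-167020$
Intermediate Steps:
$U{\left(X \right)} = 0$
$o{\left(b,G \right)} = 2 - G$ ($o{\left(b,G \right)} = - (-2 + G) = 2 - G$)
$I{\left(x,D \right)} = 3 + 5 D x$ ($I{\left(x,D \right)} = 5 D x + 3 = 3 + 5 D x$)
$p{\left(H,K \right)} = - 20 H$ ($p{\left(H,K \right)} = - 4 H \left(2 - -3\right) = - 4 H \left(2 + 3\right) = - 4 H 5 = - 4 \cdot 5 H = - 20 H$)
$p{\left(7,I{\left(2,-5 \right)} \right)} 1193 = \left(-20\right) 7 \cdot 1193 = \left(-140\right) 1193 = -167020$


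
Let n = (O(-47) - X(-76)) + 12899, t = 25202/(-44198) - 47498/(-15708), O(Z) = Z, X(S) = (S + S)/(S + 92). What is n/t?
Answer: 1705357731/325333 ≈ 5241.9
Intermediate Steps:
X(S) = 2*S/(92 + S) (X(S) = (2*S)/(92 + S) = 2*S/(92 + S))
t = 325333/132594 (t = 25202*(-1/44198) - 47498*(-1/15708) = -12601/22099 + 127/42 = 325333/132594 ≈ 2.4536)
n = 25723/2 (n = (-47 - 2*(-76)/(92 - 76)) + 12899 = (-47 - 2*(-76)/16) + 12899 = (-47 - 1*(-19/2)) + 12899 = (-47 + 19/2) + 12899 = -75/2 + 12899 = 25723/2 ≈ 12862.)
n/t = 25723/(2*(325333/132594)) = (25723/2)*(132594/325333) = 1705357731/325333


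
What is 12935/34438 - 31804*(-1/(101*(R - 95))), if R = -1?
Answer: -121231049/41738856 ≈ -2.9045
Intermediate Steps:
12935/34438 - 31804*(-1/(101*(R - 95))) = 12935/34438 - 31804*(-1/(101*(-1 - 95))) = 12935*(1/34438) - 31804/((-96*(-101))) = 12935/34438 - 31804/9696 = 12935/34438 - 31804*1/9696 = 12935/34438 - 7951/2424 = -121231049/41738856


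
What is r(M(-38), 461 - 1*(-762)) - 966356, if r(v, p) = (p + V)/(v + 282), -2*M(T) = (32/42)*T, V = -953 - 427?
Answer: -6016535753/6226 ≈ -9.6636e+5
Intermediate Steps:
V = -1380
M(T) = -8*T/21 (M(T) = -32/42*T/2 = -32*(1/42)*T/2 = -8*T/21)
r(v, p) = (-1380 + p)/(282 + v) (r(v, p) = (p - 1380)/(v + 282) = (-1380 + p)/(282 + v))
r(M(-38), 461 - 1*(-762)) - 966356 = (-1380 + (461 - 1*(-762)))/(282 - 8/21*(-38)) - 966356 = (-1380 + (461 + 762))/(282 + 304/21) - 966356 = (-1380 + 1223)/(6226/21) - 966356 = (21/6226)*(-157) - 966356 = -3297/6226 - 966356 = -6016535753/6226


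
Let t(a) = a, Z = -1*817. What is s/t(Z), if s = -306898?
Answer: 306898/817 ≈ 375.64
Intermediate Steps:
Z = -817
s/t(Z) = -306898/(-817) = -306898*(-1/817) = 306898/817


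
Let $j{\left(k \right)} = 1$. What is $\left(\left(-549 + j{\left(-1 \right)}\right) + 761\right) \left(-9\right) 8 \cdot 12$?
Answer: $-184032$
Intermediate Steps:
$\left(\left(-549 + j{\left(-1 \right)}\right) + 761\right) \left(-9\right) 8 \cdot 12 = \left(\left(-549 + 1\right) + 761\right) \left(-9\right) 8 \cdot 12 = \left(-548 + 761\right) \left(\left(-72\right) 12\right) = 213 \left(-864\right) = -184032$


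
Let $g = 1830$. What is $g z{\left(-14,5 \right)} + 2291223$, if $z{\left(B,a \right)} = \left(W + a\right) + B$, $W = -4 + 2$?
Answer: $2271093$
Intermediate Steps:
$W = -2$
$z{\left(B,a \right)} = -2 + B + a$ ($z{\left(B,a \right)} = \left(-2 + a\right) + B = -2 + B + a$)
$g z{\left(-14,5 \right)} + 2291223 = 1830 \left(-2 - 14 + 5\right) + 2291223 = 1830 \left(-11\right) + 2291223 = -20130 + 2291223 = 2271093$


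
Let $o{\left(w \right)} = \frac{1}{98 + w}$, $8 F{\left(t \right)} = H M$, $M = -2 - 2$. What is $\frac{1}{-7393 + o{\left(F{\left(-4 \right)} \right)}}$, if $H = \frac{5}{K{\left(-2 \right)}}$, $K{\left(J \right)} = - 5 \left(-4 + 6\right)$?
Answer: $- \frac{393}{2905445} \approx -0.00013526$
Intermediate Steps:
$M = -4$ ($M = -2 - 2 = -4$)
$K{\left(J \right)} = -10$ ($K{\left(J \right)} = \left(-5\right) 2 = -10$)
$H = - \frac{1}{2}$ ($H = \frac{5}{-10} = 5 \left(- \frac{1}{10}\right) = - \frac{1}{2} \approx -0.5$)
$F{\left(t \right)} = \frac{1}{4}$ ($F{\left(t \right)} = \frac{\left(- \frac{1}{2}\right) \left(-4\right)}{8} = \frac{1}{8} \cdot 2 = \frac{1}{4}$)
$\frac{1}{-7393 + o{\left(F{\left(-4 \right)} \right)}} = \frac{1}{-7393 + \frac{1}{98 + \frac{1}{4}}} = \frac{1}{-7393 + \frac{1}{\frac{393}{4}}} = \frac{1}{-7393 + \frac{4}{393}} = \frac{1}{- \frac{2905445}{393}} = - \frac{393}{2905445}$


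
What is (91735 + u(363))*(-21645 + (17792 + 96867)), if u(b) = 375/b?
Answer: 1032460980840/121 ≈ 8.5327e+9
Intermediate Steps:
(91735 + u(363))*(-21645 + (17792 + 96867)) = (91735 + 375/363)*(-21645 + (17792 + 96867)) = (91735 + 375*(1/363))*(-21645 + 114659) = (91735 + 125/121)*93014 = (11100060/121)*93014 = 1032460980840/121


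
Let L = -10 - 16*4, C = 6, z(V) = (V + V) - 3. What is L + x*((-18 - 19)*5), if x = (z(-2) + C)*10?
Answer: 1776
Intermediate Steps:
z(V) = -3 + 2*V (z(V) = 2*V - 3 = -3 + 2*V)
L = -74 (L = -10 - 64 = -74)
x = -10 (x = ((-3 + 2*(-2)) + 6)*10 = ((-3 - 4) + 6)*10 = (-7 + 6)*10 = -1*10 = -10)
L + x*((-18 - 19)*5) = -74 - 10*(-18 - 19)*5 = -74 - (-370)*5 = -74 - 10*(-185) = -74 + 1850 = 1776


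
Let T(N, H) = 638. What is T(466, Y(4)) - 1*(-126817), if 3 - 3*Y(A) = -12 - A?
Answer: 127455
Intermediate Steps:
Y(A) = 5 + A/3 (Y(A) = 1 - (-12 - A)/3 = 1 + (4 + A/3) = 5 + A/3)
T(466, Y(4)) - 1*(-126817) = 638 - 1*(-126817) = 638 + 126817 = 127455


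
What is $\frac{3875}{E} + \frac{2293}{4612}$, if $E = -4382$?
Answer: $- \frac{3911787}{10104892} \approx -0.38712$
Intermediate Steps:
$\frac{3875}{E} + \frac{2293}{4612} = \frac{3875}{-4382} + \frac{2293}{4612} = 3875 \left(- \frac{1}{4382}\right) + 2293 \cdot \frac{1}{4612} = - \frac{3875}{4382} + \frac{2293}{4612} = - \frac{3911787}{10104892}$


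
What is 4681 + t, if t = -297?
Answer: 4384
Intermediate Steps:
4681 + t = 4681 - 297 = 4384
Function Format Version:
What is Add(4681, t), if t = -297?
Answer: 4384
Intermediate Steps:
Add(4681, t) = Add(4681, -297) = 4384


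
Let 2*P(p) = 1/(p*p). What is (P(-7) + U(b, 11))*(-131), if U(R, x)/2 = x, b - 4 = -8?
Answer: -282567/98 ≈ -2883.3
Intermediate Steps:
b = -4 (b = 4 - 8 = -4)
U(R, x) = 2*x
P(p) = 1/(2*p²) (P(p) = 1/(2*((p*p))) = 1/(2*(p²)) = 1/(2*p²))
(P(-7) + U(b, 11))*(-131) = ((½)/(-7)² + 2*11)*(-131) = ((½)*(1/49) + 22)*(-131) = (1/98 + 22)*(-131) = (2157/98)*(-131) = -282567/98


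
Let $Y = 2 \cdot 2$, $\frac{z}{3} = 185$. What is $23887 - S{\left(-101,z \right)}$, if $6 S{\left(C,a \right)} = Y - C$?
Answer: $\frac{47739}{2} \approx 23870.0$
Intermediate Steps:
$z = 555$ ($z = 3 \cdot 185 = 555$)
$Y = 4$
$S{\left(C,a \right)} = \frac{2}{3} - \frac{C}{6}$ ($S{\left(C,a \right)} = \frac{4 - C}{6} = \frac{2}{3} - \frac{C}{6}$)
$23887 - S{\left(-101,z \right)} = 23887 - \left(\frac{2}{3} - - \frac{101}{6}\right) = 23887 - \left(\frac{2}{3} + \frac{101}{6}\right) = 23887 - \frac{35}{2} = \frac{47739}{2}$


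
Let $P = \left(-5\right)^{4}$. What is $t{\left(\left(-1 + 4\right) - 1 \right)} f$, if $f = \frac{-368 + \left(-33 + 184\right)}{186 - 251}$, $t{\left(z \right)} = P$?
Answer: $\frac{27125}{13} \approx 2086.5$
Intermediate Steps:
$P = 625$
$t{\left(z \right)} = 625$
$f = \frac{217}{65}$ ($f = \frac{-368 + 151}{-65} = \left(-217\right) \left(- \frac{1}{65}\right) = \frac{217}{65} \approx 3.3385$)
$t{\left(\left(-1 + 4\right) - 1 \right)} f = 625 \cdot \frac{217}{65} = \frac{27125}{13}$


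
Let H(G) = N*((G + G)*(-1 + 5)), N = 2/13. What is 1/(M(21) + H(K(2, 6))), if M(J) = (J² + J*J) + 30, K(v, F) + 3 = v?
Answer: 13/11840 ≈ 0.0010980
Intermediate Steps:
K(v, F) = -3 + v
M(J) = 30 + 2*J² (M(J) = (J² + J²) + 30 = 2*J² + 30 = 30 + 2*J²)
N = 2/13 (N = 2*(1/13) = 2/13 ≈ 0.15385)
H(G) = 16*G/13 (H(G) = 2*((G + G)*(-1 + 5))/13 = 2*((2*G)*4)/13 = 2*(8*G)/13 = 16*G/13)
1/(M(21) + H(K(2, 6))) = 1/((30 + 2*21²) + 16*(-3 + 2)/13) = 1/((30 + 2*441) + (16/13)*(-1)) = 1/((30 + 882) - 16/13) = 1/(912 - 16/13) = 1/(11840/13) = 13/11840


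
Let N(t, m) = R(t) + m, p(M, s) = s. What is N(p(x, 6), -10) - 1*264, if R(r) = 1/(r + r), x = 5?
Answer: -3287/12 ≈ -273.92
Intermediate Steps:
R(r) = 1/(2*r)
N(t, m) = m + 1/(2*t) (N(t, m) = 1/(2*t) + m = m + 1/(2*t))
N(p(x, 6), -10) - 1*264 = (-10 + (1/2)/6) - 1*264 = (-10 + (1/2)*(1/6)) - 264 = (-10 + 1/12) - 264 = -119/12 - 264 = -3287/12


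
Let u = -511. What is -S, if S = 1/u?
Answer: 1/511 ≈ 0.0019569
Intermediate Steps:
S = -1/511 (S = 1/(-511) = -1/511 ≈ -0.0019569)
-S = -1*(-1/511) = 1/511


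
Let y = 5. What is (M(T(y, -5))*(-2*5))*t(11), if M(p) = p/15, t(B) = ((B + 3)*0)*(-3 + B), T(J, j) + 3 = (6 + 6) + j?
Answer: 0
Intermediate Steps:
T(J, j) = 9 + j (T(J, j) = -3 + ((6 + 6) + j) = -3 + (12 + j) = 9 + j)
t(B) = 0 (t(B) = ((3 + B)*0)*(-3 + B) = 0*(-3 + B) = 0)
M(p) = p/15 (M(p) = p*(1/15) = p/15)
(M(T(y, -5))*(-2*5))*t(11) = (((9 - 5)/15)*(-2*5))*0 = (((1/15)*4)*(-10))*0 = ((4/15)*(-10))*0 = -8/3*0 = 0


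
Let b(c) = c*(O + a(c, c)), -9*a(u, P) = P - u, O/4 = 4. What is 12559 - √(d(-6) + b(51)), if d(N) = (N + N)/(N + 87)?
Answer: 12559 - 2*√16521/9 ≈ 12530.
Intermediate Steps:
O = 16 (O = 4*4 = 16)
a(u, P) = -P/9 + u/9 (a(u, P) = -(P - u)/9 = -P/9 + u/9)
d(N) = 2*N/(87 + N) (d(N) = (2*N)/(87 + N) = 2*N/(87 + N))
b(c) = 16*c (b(c) = c*(16 + (-c/9 + c/9)) = c*(16 + 0) = c*16 = 16*c)
12559 - √(d(-6) + b(51)) = 12559 - √(2*(-6)/(87 - 6) + 16*51) = 12559 - √(2*(-6)/81 + 816) = 12559 - √(2*(-6)*(1/81) + 816) = 12559 - √(-4/27 + 816) = 12559 - √(22028/27) = 12559 - 2*√16521/9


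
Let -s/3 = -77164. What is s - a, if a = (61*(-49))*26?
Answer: 309206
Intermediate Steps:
s = 231492 (s = -3*(-77164) = 231492)
a = -77714 (a = -2989*26 = -77714)
s - a = 231492 - 1*(-77714) = 231492 + 77714 = 309206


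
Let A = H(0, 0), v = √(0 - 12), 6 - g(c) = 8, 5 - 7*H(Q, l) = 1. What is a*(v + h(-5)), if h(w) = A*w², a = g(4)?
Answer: -200/7 - 4*I*√3 ≈ -28.571 - 6.9282*I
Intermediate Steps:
H(Q, l) = 4/7 (H(Q, l) = 5/7 - ⅐*1 = 5/7 - ⅐ = 4/7)
g(c) = -2 (g(c) = 6 - 1*8 = 6 - 8 = -2)
a = -2
v = 2*I*√3 (v = √(-12) = 2*I*√3 ≈ 3.4641*I)
A = 4/7 ≈ 0.57143
h(w) = 4*w²/7
a*(v + h(-5)) = -2*(2*I*√3 + (4/7)*(-5)²) = -2*(2*I*√3 + (4/7)*25) = -2*(2*I*√3 + 100/7) = -2*(100/7 + 2*I*√3) = -200/7 - 4*I*√3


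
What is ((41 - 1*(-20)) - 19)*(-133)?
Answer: -5586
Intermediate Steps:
((41 - 1*(-20)) - 19)*(-133) = ((41 + 20) - 19)*(-133) = (61 - 19)*(-133) = 42*(-133) = -5586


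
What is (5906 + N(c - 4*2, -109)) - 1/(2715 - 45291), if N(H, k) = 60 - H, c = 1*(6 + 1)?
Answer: 254050993/42576 ≈ 5967.0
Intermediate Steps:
c = 7 (c = 1*7 = 7)
(5906 + N(c - 4*2, -109)) - 1/(2715 - 45291) = (5906 + (60 - (7 - 4*2))) - 1/(2715 - 45291) = (5906 + (60 - (7 - 8))) - 1/(-42576) = (5906 + (60 - 1*(-1))) - 1*(-1/42576) = (5906 + (60 + 1)) + 1/42576 = (5906 + 61) + 1/42576 = 5967 + 1/42576 = 254050993/42576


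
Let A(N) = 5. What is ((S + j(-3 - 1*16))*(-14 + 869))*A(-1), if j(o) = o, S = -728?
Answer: -3193425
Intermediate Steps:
((S + j(-3 - 1*16))*(-14 + 869))*A(-1) = ((-728 + (-3 - 1*16))*(-14 + 869))*5 = ((-728 + (-3 - 16))*855)*5 = ((-728 - 19)*855)*5 = -747*855*5 = -638685*5 = -3193425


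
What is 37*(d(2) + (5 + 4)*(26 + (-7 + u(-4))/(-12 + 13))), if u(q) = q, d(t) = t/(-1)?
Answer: 4921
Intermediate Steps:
d(t) = -t (d(t) = t*(-1) = -t)
37*(d(2) + (5 + 4)*(26 + (-7 + u(-4))/(-12 + 13))) = 37*(-1*2 + (5 + 4)*(26 + (-7 - 4)/(-12 + 13))) = 37*(-2 + 9*(26 - 11/1)) = 37*(-2 + 9*(26 - 11*1)) = 37*(-2 + 9*(26 - 11)) = 37*(-2 + 9*15) = 37*(-2 + 135) = 37*133 = 4921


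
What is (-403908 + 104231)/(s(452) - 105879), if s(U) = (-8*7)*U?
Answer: 299677/131191 ≈ 2.2843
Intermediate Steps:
s(U) = -56*U
(-403908 + 104231)/(s(452) - 105879) = (-403908 + 104231)/(-56*452 - 105879) = -299677/(-25312 - 105879) = -299677/(-131191) = -299677*(-1/131191) = 299677/131191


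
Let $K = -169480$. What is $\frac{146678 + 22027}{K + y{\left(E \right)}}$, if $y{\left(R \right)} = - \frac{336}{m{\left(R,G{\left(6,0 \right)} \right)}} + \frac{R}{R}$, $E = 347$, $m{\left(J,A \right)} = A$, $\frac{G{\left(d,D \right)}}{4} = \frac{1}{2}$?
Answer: $- \frac{56235}{56549} \approx -0.99445$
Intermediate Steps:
$G{\left(d,D \right)} = 2$ ($G{\left(d,D \right)} = \frac{4}{2} = 4 \cdot \frac{1}{2} = 2$)
$y{\left(R \right)} = -167$ ($y{\left(R \right)} = - \frac{336}{2} + \frac{R}{R} = \left(-336\right) \frac{1}{2} + 1 = -168 + 1 = -167$)
$\frac{146678 + 22027}{K + y{\left(E \right)}} = \frac{146678 + 22027}{-169480 - 167} = \frac{168705}{-169647} = 168705 \left(- \frac{1}{169647}\right) = - \frac{56235}{56549}$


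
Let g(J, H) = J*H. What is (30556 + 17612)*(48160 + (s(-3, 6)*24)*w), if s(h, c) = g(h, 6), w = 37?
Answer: 1549853568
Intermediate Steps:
g(J, H) = H*J
s(h, c) = 6*h
(30556 + 17612)*(48160 + (s(-3, 6)*24)*w) = (30556 + 17612)*(48160 + ((6*(-3))*24)*37) = 48168*(48160 - 18*24*37) = 48168*(48160 - 432*37) = 48168*(48160 - 15984) = 48168*32176 = 1549853568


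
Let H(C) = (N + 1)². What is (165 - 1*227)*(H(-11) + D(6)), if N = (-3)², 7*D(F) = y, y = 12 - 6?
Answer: -43772/7 ≈ -6253.1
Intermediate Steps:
y = 6
D(F) = 6/7 (D(F) = (⅐)*6 = 6/7)
N = 9
H(C) = 100 (H(C) = (9 + 1)² = 10² = 100)
(165 - 1*227)*(H(-11) + D(6)) = (165 - 1*227)*(100 + 6/7) = (165 - 227)*(706/7) = -62*706/7 = -43772/7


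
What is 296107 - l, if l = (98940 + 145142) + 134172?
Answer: -82147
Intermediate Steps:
l = 378254 (l = 244082 + 134172 = 378254)
296107 - l = 296107 - 1*378254 = 296107 - 378254 = -82147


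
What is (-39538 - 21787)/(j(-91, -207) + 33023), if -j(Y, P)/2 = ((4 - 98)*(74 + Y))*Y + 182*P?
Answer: -61325/399207 ≈ -0.15362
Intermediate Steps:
j(Y, P) = -364*P - 2*Y*(-6956 - 94*Y) (j(Y, P) = -2*(((4 - 98)*(74 + Y))*Y + 182*P) = -2*((-94*(74 + Y))*Y + 182*P) = -2*((-6956 - 94*Y)*Y + 182*P) = -2*(Y*(-6956 - 94*Y) + 182*P) = -2*(182*P + Y*(-6956 - 94*Y)) = -364*P - 2*Y*(-6956 - 94*Y))
(-39538 - 21787)/(j(-91, -207) + 33023) = (-39538 - 21787)/((-364*(-207) + 188*(-91)**2 + 13912*(-91)) + 33023) = -61325/((75348 + 188*8281 - 1265992) + 33023) = -61325/((75348 + 1556828 - 1265992) + 33023) = -61325/(366184 + 33023) = -61325/399207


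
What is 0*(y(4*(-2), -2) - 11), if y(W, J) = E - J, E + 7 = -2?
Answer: 0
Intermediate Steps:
E = -9 (E = -7 - 2 = -9)
y(W, J) = -9 - J
0*(y(4*(-2), -2) - 11) = 0*((-9 - 1*(-2)) - 11) = 0*((-9 + 2) - 11) = 0*(-7 - 11) = 0*(-18) = 0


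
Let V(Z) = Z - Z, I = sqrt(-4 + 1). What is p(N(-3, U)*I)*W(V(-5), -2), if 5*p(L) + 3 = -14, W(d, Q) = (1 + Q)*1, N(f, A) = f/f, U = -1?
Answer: 17/5 ≈ 3.4000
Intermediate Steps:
I = I*sqrt(3) (I = sqrt(-3) = I*sqrt(3) ≈ 1.732*I)
V(Z) = 0
N(f, A) = 1
W(d, Q) = 1 + Q
p(L) = -17/5 (p(L) = -3/5 + (1/5)*(-14) = -3/5 - 14/5 = -17/5)
p(N(-3, U)*I)*W(V(-5), -2) = -17*(1 - 2)/5 = -17/5*(-1) = 17/5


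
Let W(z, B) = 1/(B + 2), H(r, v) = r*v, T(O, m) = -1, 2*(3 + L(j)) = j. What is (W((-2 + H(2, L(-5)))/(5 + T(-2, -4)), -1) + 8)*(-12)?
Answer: -108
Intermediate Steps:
L(j) = -3 + j/2
W(z, B) = 1/(2 + B)
(W((-2 + H(2, L(-5)))/(5 + T(-2, -4)), -1) + 8)*(-12) = (1/(2 - 1) + 8)*(-12) = (1/1 + 8)*(-12) = (1 + 8)*(-12) = 9*(-12) = -108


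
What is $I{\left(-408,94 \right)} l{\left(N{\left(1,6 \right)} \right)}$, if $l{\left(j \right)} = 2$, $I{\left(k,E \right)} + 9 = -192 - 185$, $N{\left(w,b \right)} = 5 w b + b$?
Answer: $-772$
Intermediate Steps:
$N{\left(w,b \right)} = b + 5 b w$ ($N{\left(w,b \right)} = 5 b w + b = b + 5 b w$)
$I{\left(k,E \right)} = -386$ ($I{\left(k,E \right)} = -9 - 377 = -386$)
$I{\left(-408,94 \right)} l{\left(N{\left(1,6 \right)} \right)} = \left(-386\right) 2 = -772$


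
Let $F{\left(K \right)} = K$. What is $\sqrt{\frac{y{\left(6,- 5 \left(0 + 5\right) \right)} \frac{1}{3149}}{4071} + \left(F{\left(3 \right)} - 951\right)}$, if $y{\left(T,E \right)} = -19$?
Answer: $\frac{i \sqrt{155795842482476469}}{12819579} \approx 30.79 i$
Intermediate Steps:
$\sqrt{\frac{y{\left(6,- 5 \left(0 + 5\right) \right)} \frac{1}{3149}}{4071} + \left(F{\left(3 \right)} - 951\right)} = \sqrt{\frac{\left(-19\right) \frac{1}{3149}}{4071} + \left(3 - 951\right)} = \sqrt{\left(-19\right) \frac{1}{3149} \cdot \frac{1}{4071} + \left(3 - 951\right)} = \sqrt{\left(- \frac{19}{3149}\right) \frac{1}{4071} - 948} = \sqrt{- \frac{19}{12819579} - 948} = \sqrt{- \frac{12152960911}{12819579}} = \frac{i \sqrt{155795842482476469}}{12819579}$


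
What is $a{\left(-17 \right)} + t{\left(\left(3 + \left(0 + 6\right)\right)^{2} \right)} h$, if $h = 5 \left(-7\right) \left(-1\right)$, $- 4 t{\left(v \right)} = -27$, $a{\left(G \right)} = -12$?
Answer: $\frac{897}{4} \approx 224.25$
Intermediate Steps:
$t{\left(v \right)} = \frac{27}{4}$ ($t{\left(v \right)} = \left(- \frac{1}{4}\right) \left(-27\right) = \frac{27}{4}$)
$h = 35$ ($h = \left(-35\right) \left(-1\right) = 35$)
$a{\left(-17 \right)} + t{\left(\left(3 + \left(0 + 6\right)\right)^{2} \right)} h = -12 + \frac{27}{4} \cdot 35 = -12 + \frac{945}{4} = \frac{897}{4}$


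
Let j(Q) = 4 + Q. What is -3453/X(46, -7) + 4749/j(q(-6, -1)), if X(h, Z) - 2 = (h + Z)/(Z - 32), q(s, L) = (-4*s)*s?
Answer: -488169/140 ≈ -3486.9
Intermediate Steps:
q(s, L) = -4*s**2
X(h, Z) = 2 + (Z + h)/(-32 + Z) (X(h, Z) = 2 + (h + Z)/(Z - 32) = 2 + (Z + h)/(-32 + Z))
-3453/X(46, -7) + 4749/j(q(-6, -1)) = -3453*(-32 - 7)/(-64 + 46 + 3*(-7)) + 4749/(4 - 4*(-6)**2) = -3453*(-39/(-64 + 46 - 21)) + 4749/(4 - 4*36) = -3453/((-1/39*(-39))) + 4749/(4 - 144) = -3453/1 + 4749/(-140) = -3453*1 + 4749*(-1/140) = -3453 - 4749/140 = -488169/140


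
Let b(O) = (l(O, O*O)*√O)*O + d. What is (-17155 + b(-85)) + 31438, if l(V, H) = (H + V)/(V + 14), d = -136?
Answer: 14147 + 606900*I*√85/71 ≈ 14147.0 + 78808.0*I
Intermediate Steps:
l(V, H) = (H + V)/(14 + V)
b(O) = -136 + O^(3/2)*(O + O²)/(14 + O) (b(O) = (((O*O + O)/(14 + O))*√O)*O - 136 = (((O² + O)/(14 + O))*√O)*O - 136 = (((O + O²)/(14 + O))*√O)*O - 136 = (√O*(O + O²)/(14 + O))*O - 136 = O^(3/2)*(O + O²)/(14 + O) - 136 = -136 + O^(3/2)*(O + O²)/(14 + O))
(-17155 + b(-85)) + 31438 = (-17155 + (-1904 - 136*(-85) + (-85)^(5/2)*(1 - 85))/(14 - 85)) + 31438 = (-17155 + (-1904 + 11560 + (7225*I*√85)*(-84))/(-71)) + 31438 = (-17155 - (-1904 + 11560 - 606900*I*√85)/71) + 31438 = (-17155 - (9656 - 606900*I*√85)/71) + 31438 = (-17155 + (-136 + 606900*I*√85/71)) + 31438 = (-17291 + 606900*I*√85/71) + 31438 = 14147 + 606900*I*√85/71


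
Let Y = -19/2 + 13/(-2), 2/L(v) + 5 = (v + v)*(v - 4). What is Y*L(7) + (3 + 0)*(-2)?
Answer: -254/37 ≈ -6.8649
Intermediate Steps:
L(v) = 2/(-5 + 2*v*(-4 + v)) (L(v) = 2/(-5 + (v + v)*(v - 4)) = 2/(-5 + (2*v)*(-4 + v)) = 2/(-5 + 2*v*(-4 + v)))
Y = -16 (Y = -19*1/2 + 13*(-1/2) = -19/2 - 13/2 = -16)
Y*L(7) + (3 + 0)*(-2) = -32/(-5 - 8*7 + 2*7**2) + (3 + 0)*(-2) = -32/(-5 - 56 + 2*49) + 3*(-2) = -32/(-5 - 56 + 98) - 6 = -32/37 - 6 = -254/37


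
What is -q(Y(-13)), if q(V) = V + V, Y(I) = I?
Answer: 26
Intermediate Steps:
q(V) = 2*V
-q(Y(-13)) = -2*(-13) = -1*(-26) = 26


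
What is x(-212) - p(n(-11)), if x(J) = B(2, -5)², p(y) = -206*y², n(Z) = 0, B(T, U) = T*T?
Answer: 16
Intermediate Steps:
B(T, U) = T²
x(J) = 16 (x(J) = (2²)² = 4² = 16)
x(-212) - p(n(-11)) = 16 - (-206)*0² = 16 - (-206)*0 = 16 - 1*0 = 16 + 0 = 16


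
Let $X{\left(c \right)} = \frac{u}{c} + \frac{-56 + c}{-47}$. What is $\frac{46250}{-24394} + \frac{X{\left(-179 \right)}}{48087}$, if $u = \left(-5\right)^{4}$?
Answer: $- \frac{7372104905}{3888391403} \approx -1.8959$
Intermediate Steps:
$u = 625$
$X{\left(c \right)} = \frac{56}{47} + \frac{625}{c} - \frac{c}{47}$ ($X{\left(c \right)} = \frac{625}{c} + \frac{-56 + c}{-47} = \frac{625}{c} + \left(-56 + c\right) \left(- \frac{1}{47}\right) = \frac{625}{c} - \left(- \frac{56}{47} + \frac{c}{47}\right) = \frac{56}{47} + \frac{625}{c} - \frac{c}{47}$)
$\frac{46250}{-24394} + \frac{X{\left(-179 \right)}}{48087} = \frac{46250}{-24394} + \frac{\frac{1}{47} \frac{1}{-179} \left(29375 - - 179 \left(-56 - 179\right)\right)}{48087} = 46250 \left(- \frac{1}{24394}\right) + \frac{1}{47} \left(- \frac{1}{179}\right) \left(29375 - \left(-179\right) \left(-235\right)\right) \frac{1}{48087} = - \frac{23125}{12197} + \frac{1}{47} \left(- \frac{1}{179}\right) \left(29375 - 42065\right) \frac{1}{48087} = - \frac{23125}{12197} + \frac{1}{47} \left(- \frac{1}{179}\right) \left(-12690\right) \frac{1}{48087} = - \frac{23125}{12197} + \frac{270}{179} \cdot \frac{1}{48087} = - \frac{23125}{12197} + \frac{10}{318799} = - \frac{7372104905}{3888391403}$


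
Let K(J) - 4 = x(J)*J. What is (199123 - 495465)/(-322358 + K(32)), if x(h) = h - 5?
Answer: 148171/160745 ≈ 0.92178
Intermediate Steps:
x(h) = -5 + h
K(J) = 4 + J*(-5 + J) (K(J) = 4 + (-5 + J)*J = 4 + J*(-5 + J))
(199123 - 495465)/(-322358 + K(32)) = (199123 - 495465)/(-322358 + (4 + 32*(-5 + 32))) = -296342/(-322358 + (4 + 32*27)) = -296342/(-322358 + (4 + 864)) = -296342/(-322358 + 868) = -296342/(-321490) = -296342*(-1/321490) = 148171/160745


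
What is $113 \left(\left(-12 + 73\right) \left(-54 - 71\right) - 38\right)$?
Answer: $-865919$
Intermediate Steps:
$113 \left(\left(-12 + 73\right) \left(-54 - 71\right) - 38\right) = 113 \left(61 \left(-125\right) - 38\right) = 113 \left(-7625 - 38\right) = 113 \left(-7663\right) = -865919$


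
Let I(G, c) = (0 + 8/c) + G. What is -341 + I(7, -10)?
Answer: -1674/5 ≈ -334.80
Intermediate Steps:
I(G, c) = G + 8/c (I(G, c) = 8/c + G = G + 8/c)
-341 + I(7, -10) = -341 + (7 + 8/(-10)) = -341 + (7 + 8*(-⅒)) = -341 + (7 - ⅘) = -341 + 31/5 = -1674/5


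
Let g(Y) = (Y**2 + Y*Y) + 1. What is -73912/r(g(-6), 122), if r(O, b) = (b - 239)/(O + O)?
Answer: 10791152/117 ≈ 92232.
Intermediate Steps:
g(Y) = 1 + 2*Y**2 (g(Y) = (Y**2 + Y**2) + 1 = 2*Y**2 + 1 = 1 + 2*Y**2)
r(O, b) = (-239 + b)/(2*O) (r(O, b) = (-239 + b)/((2*O)) = (-239 + b)*(1/(2*O)) = (-239 + b)/(2*O))
-73912/r(g(-6), 122) = -73912*2*(1 + 2*(-6)**2)/(-239 + 122) = -73912/((1/2)*(-117)/(1 + 2*36)) = -73912/((1/2)*(-117)/(1 + 72)) = -73912/((1/2)*(-117)/73) = -73912/((1/2)*(1/73)*(-117)) = -73912/(-117/146) = -73912*(-146/117) = 10791152/117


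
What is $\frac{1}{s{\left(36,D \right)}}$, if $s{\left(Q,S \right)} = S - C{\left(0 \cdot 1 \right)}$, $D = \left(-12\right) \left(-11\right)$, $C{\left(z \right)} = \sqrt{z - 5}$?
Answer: $\frac{132}{17429} + \frac{i \sqrt{5}}{17429} \approx 0.0075736 + 0.0001283 i$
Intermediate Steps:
$C{\left(z \right)} = \sqrt{-5 + z}$
$D = 132$
$s{\left(Q,S \right)} = S - i \sqrt{5}$ ($s{\left(Q,S \right)} = S - \sqrt{-5 + 0 \cdot 1} = S - \sqrt{-5 + 0} = S - \sqrt{-5} = S - i \sqrt{5}$)
$\frac{1}{s{\left(36,D \right)}} = \frac{1}{132 - i \sqrt{5}}$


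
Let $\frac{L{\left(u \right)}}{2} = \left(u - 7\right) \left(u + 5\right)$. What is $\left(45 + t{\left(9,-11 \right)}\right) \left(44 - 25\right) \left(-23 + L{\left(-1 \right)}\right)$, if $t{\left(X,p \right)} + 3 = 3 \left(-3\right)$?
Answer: $-54549$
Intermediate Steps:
$t{\left(X,p \right)} = -12$ ($t{\left(X,p \right)} = -3 + 3 \left(-3\right) = -3 - 9 = -12$)
$L{\left(u \right)} = 2 \left(-7 + u\right) \left(5 + u\right)$ ($L{\left(u \right)} = 2 \left(u - 7\right) \left(u + 5\right) = 2 \left(-7 + u\right) \left(5 + u\right)$)
$\left(45 + t{\left(9,-11 \right)}\right) \left(44 - 25\right) \left(-23 + L{\left(-1 \right)}\right) = \left(45 - 12\right) \left(44 - 25\right) \left(-23 - \left(66 - 2\right)\right) = 33 \cdot 19 \left(-23 + \left(-70 + 4 + 2 \cdot 1\right)\right) = 33 \cdot 19 \left(-23 + \left(-70 + 4 + 2\right)\right) = 33 \cdot 19 \left(-23 - 64\right) = 33 \cdot 19 \left(-87\right) = 33 \left(-1653\right) = -54549$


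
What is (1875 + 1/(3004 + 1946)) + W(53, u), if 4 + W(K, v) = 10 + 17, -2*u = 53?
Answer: 9395101/4950 ≈ 1898.0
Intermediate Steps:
u = -53/2 (u = -½*53 = -53/2 ≈ -26.500)
W(K, v) = 23 (W(K, v) = -4 + (10 + 17) = -4 + 27 = 23)
(1875 + 1/(3004 + 1946)) + W(53, u) = (1875 + 1/(3004 + 1946)) + 23 = (1875 + 1/4950) + 23 = 9281251/4950 + 23 = 9395101/4950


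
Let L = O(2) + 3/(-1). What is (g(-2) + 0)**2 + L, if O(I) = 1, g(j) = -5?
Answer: 23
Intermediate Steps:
L = -2 (L = 1 + 3/(-1) = 1 + 3*(-1) = 1 - 3 = -2)
(g(-2) + 0)**2 + L = (-5 + 0)**2 - 2 = (-5)**2 - 2 = 25 - 2 = 23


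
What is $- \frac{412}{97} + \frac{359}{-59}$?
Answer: $- \frac{59131}{5723} \approx -10.332$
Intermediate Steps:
$- \frac{412}{97} + \frac{359}{-59} = \left(-412\right) \frac{1}{97} + 359 \left(- \frac{1}{59}\right) = - \frac{412}{97} - \frac{359}{59} = - \frac{59131}{5723}$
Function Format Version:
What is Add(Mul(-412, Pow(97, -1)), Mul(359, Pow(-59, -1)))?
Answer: Rational(-59131, 5723) ≈ -10.332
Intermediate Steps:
Add(Mul(-412, Pow(97, -1)), Mul(359, Pow(-59, -1))) = Add(Mul(-412, Rational(1, 97)), Mul(359, Rational(-1, 59))) = Add(Rational(-412, 97), Rational(-359, 59)) = Rational(-59131, 5723)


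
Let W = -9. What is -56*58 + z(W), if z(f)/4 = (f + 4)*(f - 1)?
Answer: -3048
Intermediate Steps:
z(f) = 4*(-1 + f)*(4 + f) (z(f) = 4*((f + 4)*(f - 1)) = 4*((4 + f)*(-1 + f)) = 4*((-1 + f)*(4 + f)) = 4*(-1 + f)*(4 + f))
-56*58 + z(W) = -56*58 + (-16 + 4*(-9)² + 12*(-9)) = -3248 + (-16 + 4*81 - 108) = -3248 + (-16 + 324 - 108) = -3248 + 200 = -3048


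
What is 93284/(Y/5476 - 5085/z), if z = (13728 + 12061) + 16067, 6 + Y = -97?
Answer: -1781751265792/2679719 ≈ -6.6490e+5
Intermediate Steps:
Y = -103 (Y = -6 - 97 = -103)
z = 41856 (z = 25789 + 16067 = 41856)
93284/(Y/5476 - 5085/z) = 93284/(-103/5476 - 5085/41856) = 93284/(-103*1/5476 - 5085*1/41856) = 93284/(-103/5476 - 1695/13952) = 93284/(-2679719/19100288) = 93284*(-19100288/2679719) = -1781751265792/2679719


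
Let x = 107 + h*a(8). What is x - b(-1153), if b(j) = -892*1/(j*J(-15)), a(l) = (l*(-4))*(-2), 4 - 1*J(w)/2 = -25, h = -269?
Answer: -572074079/33437 ≈ -17109.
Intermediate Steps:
J(w) = 58 (J(w) = 8 - 2*(-25) = 8 + 50 = 58)
a(l) = 8*l (a(l) = -4*l*(-2) = 8*l)
b(j) = -446/(29*j) (b(j) = -892*1/(58*j) = -446/(29*j))
x = -17109 (x = 107 - 2152*8 = 107 - 269*64 = 107 - 17216 = -17109)
x - b(-1153) = -17109 - (-446)/(29*(-1153)) = -17109 - (-446)*(-1)/(29*1153) = -17109 - 1*446/33437 = -17109 - 446/33437 = -572074079/33437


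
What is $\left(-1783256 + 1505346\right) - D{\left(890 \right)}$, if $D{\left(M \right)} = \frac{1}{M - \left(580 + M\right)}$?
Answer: $- \frac{161187799}{580} \approx -2.7791 \cdot 10^{5}$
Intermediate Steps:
$D{\left(M \right)} = - \frac{1}{580}$ ($D{\left(M \right)} = \frac{1}{-580} = - \frac{1}{580}$)
$\left(-1783256 + 1505346\right) - D{\left(890 \right)} = \left(-1783256 + 1505346\right) - - \frac{1}{580} = -277910 + \frac{1}{580} = - \frac{161187799}{580}$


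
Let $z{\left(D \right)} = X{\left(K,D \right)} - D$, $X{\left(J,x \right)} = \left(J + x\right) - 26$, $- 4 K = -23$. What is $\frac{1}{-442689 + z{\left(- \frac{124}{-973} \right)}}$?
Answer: $- \frac{4}{1770837} \approx -2.2588 \cdot 10^{-6}$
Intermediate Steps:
$K = \frac{23}{4}$ ($K = \left(- \frac{1}{4}\right) \left(-23\right) = \frac{23}{4} \approx 5.75$)
$X{\left(J,x \right)} = -26 + J + x$
$z{\left(D \right)} = - \frac{81}{4}$ ($z{\left(D \right)} = \left(-26 + \frac{23}{4} + D\right) - D = \left(- \frac{81}{4} + D\right) - D = - \frac{81}{4}$)
$\frac{1}{-442689 + z{\left(- \frac{124}{-973} \right)}} = \frac{1}{-442689 - \frac{81}{4}} = \frac{1}{- \frac{1770837}{4}} = - \frac{4}{1770837}$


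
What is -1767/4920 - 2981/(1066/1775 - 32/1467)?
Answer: -578684560589/112341640 ≈ -5151.1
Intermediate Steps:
-1767/4920 - 2981/(1066/1775 - 32/1467) = -1767*1/4920 - 2981/(1066*(1/1775) - 32*1/1467) = -589/1640 - 2981/(1066/1775 - 32/1467) = -589/1640 - 2981/1507022/2603925 = -589/1640 - 2981*2603925/1507022 = -589/1640 - 705663675/137002 = -578684560589/112341640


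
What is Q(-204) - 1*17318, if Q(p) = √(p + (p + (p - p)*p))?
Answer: -17318 + 2*I*√102 ≈ -17318.0 + 20.199*I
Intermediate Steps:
Q(p) = √2*√p (Q(p) = √(p + (p + 0*p)) = √(p + (p + 0)) = √(p + p) = √(2*p) = √2*√p)
Q(-204) - 1*17318 = √2*√(-204) - 1*17318 = √2*(2*I*√51) - 17318 = 2*I*√102 - 17318 = -17318 + 2*I*√102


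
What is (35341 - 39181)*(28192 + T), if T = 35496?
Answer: -244561920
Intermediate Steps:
(35341 - 39181)*(28192 + T) = (35341 - 39181)*(28192 + 35496) = -3840*63688 = -244561920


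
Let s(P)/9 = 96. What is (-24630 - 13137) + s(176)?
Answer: -36903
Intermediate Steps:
s(P) = 864 (s(P) = 9*96 = 864)
(-24630 - 13137) + s(176) = (-24630 - 13137) + 864 = -37767 + 864 = -36903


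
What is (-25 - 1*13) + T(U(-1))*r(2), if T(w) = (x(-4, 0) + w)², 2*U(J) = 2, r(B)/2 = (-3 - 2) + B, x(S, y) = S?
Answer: -92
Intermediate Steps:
r(B) = -10 + 2*B (r(B) = 2*((-3 - 2) + B) = 2*(-5 + B) = -10 + 2*B)
U(J) = 1 (U(J) = (½)*2 = 1)
T(w) = (-4 + w)²
(-25 - 1*13) + T(U(-1))*r(2) = (-25 - 1*13) + (-4 + 1)²*(-10 + 2*2) = (-25 - 13) + (-3)²*(-10 + 4) = -38 + 9*(-6) = -38 - 54 = -92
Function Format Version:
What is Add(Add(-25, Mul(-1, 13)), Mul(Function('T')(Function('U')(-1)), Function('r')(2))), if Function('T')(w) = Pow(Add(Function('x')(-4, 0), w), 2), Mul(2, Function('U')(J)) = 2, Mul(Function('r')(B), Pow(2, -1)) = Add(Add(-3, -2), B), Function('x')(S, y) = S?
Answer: -92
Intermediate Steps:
Function('r')(B) = Add(-10, Mul(2, B)) (Function('r')(B) = Mul(2, Add(Add(-3, -2), B)) = Mul(2, Add(-5, B)) = Add(-10, Mul(2, B)))
Function('U')(J) = 1 (Function('U')(J) = Mul(Rational(1, 2), 2) = 1)
Function('T')(w) = Pow(Add(-4, w), 2)
Add(Add(-25, Mul(-1, 13)), Mul(Function('T')(Function('U')(-1)), Function('r')(2))) = Add(Add(-25, Mul(-1, 13)), Mul(Pow(Add(-4, 1), 2), Add(-10, Mul(2, 2)))) = Add(Add(-25, -13), Mul(Pow(-3, 2), Add(-10, 4))) = Add(-38, Mul(9, -6)) = Add(-38, -54) = -92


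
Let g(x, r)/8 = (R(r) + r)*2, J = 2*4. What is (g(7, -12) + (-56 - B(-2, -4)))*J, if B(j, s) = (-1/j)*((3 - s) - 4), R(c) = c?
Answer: -3532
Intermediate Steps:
B(j, s) = -(-1 - s)/j (B(j, s) = (-1/j)*(-1 - s) = -(-1 - s)/j)
J = 8
g(x, r) = 32*r (g(x, r) = 8*((r + r)*2) = 8*((2*r)*2) = 8*(4*r) = 32*r)
(g(7, -12) + (-56 - B(-2, -4)))*J = (32*(-12) + (-56 - (1 - 4)/(-2)))*8 = (-384 + (-56 - (-1)*(-3)/2))*8 = (-384 + (-56 - 1*3/2))*8 = (-384 + (-56 - 3/2))*8 = (-384 - 115/2)*8 = -883/2*8 = -3532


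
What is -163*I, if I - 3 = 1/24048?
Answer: -11759635/24048 ≈ -489.01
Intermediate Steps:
I = 72145/24048 (I = 3 + 1/24048 = 72145/24048 ≈ 3.0000)
-163*I = -163*72145/24048 = -11759635/24048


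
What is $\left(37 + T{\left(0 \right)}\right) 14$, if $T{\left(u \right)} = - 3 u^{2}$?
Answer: $518$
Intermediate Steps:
$\left(37 + T{\left(0 \right)}\right) 14 = \left(37 - 3 \cdot 0^{2}\right) 14 = \left(37 - 0\right) 14 = \left(37 + 0\right) 14 = 37 \cdot 14 = 518$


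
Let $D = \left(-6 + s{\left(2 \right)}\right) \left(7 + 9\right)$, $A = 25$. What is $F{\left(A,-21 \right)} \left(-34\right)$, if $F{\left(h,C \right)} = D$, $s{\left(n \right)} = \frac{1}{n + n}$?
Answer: $3128$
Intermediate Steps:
$s{\left(n \right)} = \frac{1}{2 n}$
$D = -92$ ($D = \left(-6 + \frac{1}{2 \cdot 2}\right) \left(7 + 9\right) = \left(-6 + \frac{1}{2} \cdot \frac{1}{2}\right) 16 = \left(-6 + \frac{1}{4}\right) 16 = \left(- \frac{23}{4}\right) 16 = -92$)
$F{\left(h,C \right)} = -92$
$F{\left(A,-21 \right)} \left(-34\right) = \left(-92\right) \left(-34\right) = 3128$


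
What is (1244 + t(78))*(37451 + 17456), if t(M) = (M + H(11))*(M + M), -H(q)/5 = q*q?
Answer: -4445709976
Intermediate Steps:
H(q) = -5*q² (H(q) = -5*q*q = -5*q²)
t(M) = 2*M*(-605 + M) (t(M) = (M - 5*11²)*(M + M) = (M - 5*121)*(2*M) = (M - 605)*(2*M) = (-605 + M)*(2*M) = 2*M*(-605 + M))
(1244 + t(78))*(37451 + 17456) = (1244 + 2*78*(-605 + 78))*(37451 + 17456) = (1244 + 2*78*(-527))*54907 = (1244 - 82212)*54907 = -80968*54907 = -4445709976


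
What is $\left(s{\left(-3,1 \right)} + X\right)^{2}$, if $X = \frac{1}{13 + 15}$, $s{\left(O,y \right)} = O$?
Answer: $\frac{6889}{784} \approx 8.787$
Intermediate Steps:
$X = \frac{1}{28} \approx 0.035714$
$\left(s{\left(-3,1 \right)} + X\right)^{2} = \left(-3 + \frac{1}{28}\right)^{2} = \left(- \frac{83}{28}\right)^{2} = \frac{6889}{784}$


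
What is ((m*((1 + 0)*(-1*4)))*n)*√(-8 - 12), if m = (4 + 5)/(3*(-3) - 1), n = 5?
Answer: 36*I*√5 ≈ 80.498*I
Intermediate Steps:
m = -9/10 (m = 9/(-9 - 1) = 9/(-10) = 9*(-⅒) = -9/10 ≈ -0.90000)
((m*((1 + 0)*(-1*4)))*n)*√(-8 - 12) = (-9*(1 + 0)*(-1*4)/10*5)*√(-8 - 12) = (-9*(-4)/10*5)*√(-20) = (-9/10*(-4)*5)*(2*I*√5) = ((18/5)*5)*(2*I*√5) = 18*(2*I*√5) = 36*I*√5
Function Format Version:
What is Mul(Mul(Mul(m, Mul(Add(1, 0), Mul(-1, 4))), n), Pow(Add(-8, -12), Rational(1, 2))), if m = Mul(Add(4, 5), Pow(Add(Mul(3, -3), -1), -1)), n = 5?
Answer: Mul(36, I, Pow(5, Rational(1, 2))) ≈ Mul(80.498, I)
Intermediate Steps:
m = Rational(-9, 10) (m = Mul(9, Pow(Add(-9, -1), -1)) = Mul(9, Pow(-10, -1)) = Mul(9, Rational(-1, 10)) = Rational(-9, 10) ≈ -0.90000)
Mul(Mul(Mul(m, Mul(Add(1, 0), Mul(-1, 4))), n), Pow(Add(-8, -12), Rational(1, 2))) = Mul(Mul(Mul(Rational(-9, 10), Mul(Add(1, 0), Mul(-1, 4))), 5), Pow(Add(-8, -12), Rational(1, 2))) = Mul(Mul(Mul(Rational(-9, 10), Mul(1, -4)), 5), Pow(-20, Rational(1, 2))) = Mul(Mul(Mul(Rational(-9, 10), -4), 5), Mul(2, I, Pow(5, Rational(1, 2)))) = Mul(Mul(Rational(18, 5), 5), Mul(2, I, Pow(5, Rational(1, 2)))) = Mul(18, Mul(2, I, Pow(5, Rational(1, 2)))) = Mul(36, I, Pow(5, Rational(1, 2)))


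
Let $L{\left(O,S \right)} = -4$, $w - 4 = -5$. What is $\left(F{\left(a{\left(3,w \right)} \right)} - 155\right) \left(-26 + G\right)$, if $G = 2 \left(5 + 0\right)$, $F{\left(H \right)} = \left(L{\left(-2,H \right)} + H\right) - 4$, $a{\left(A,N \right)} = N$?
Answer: $2624$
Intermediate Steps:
$w = -1$ ($w = 4 - 5 = -1$)
$F{\left(H \right)} = -8 + H$ ($F{\left(H \right)} = \left(-4 + H\right) - 4 = -8 + H$)
$G = 10$ ($G = 2 \cdot 5 = 10$)
$\left(F{\left(a{\left(3,w \right)} \right)} - 155\right) \left(-26 + G\right) = \left(\left(-8 - 1\right) - 155\right) \left(-26 + 10\right) = \left(-9 - 155\right) \left(-16\right) = \left(-164\right) \left(-16\right) = 2624$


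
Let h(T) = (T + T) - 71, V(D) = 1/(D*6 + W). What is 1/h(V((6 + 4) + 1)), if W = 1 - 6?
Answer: -61/4329 ≈ -0.014091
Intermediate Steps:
W = -5
V(D) = 1/(-5 + 6*D) (V(D) = 1/(D*6 - 5) = 1/(6*D - 5) = 1/(-5 + 6*D))
h(T) = -71 + 2*T (h(T) = 2*T - 71 = -71 + 2*T)
1/h(V((6 + 4) + 1)) = 1/(-71 + 2/(-5 + 6*((6 + 4) + 1))) = 1/(-71 + 2/(-5 + 6*(10 + 1))) = 1/(-71 + 2/(-5 + 6*11)) = 1/(-71 + 2/(-5 + 66)) = 1/(-71 + 2/61) = 1/(-4329/61) = -61/4329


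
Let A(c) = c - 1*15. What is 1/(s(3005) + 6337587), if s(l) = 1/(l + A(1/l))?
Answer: 8984951/56942908656242 ≈ 1.5779e-7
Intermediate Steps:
A(c) = -15 + c (A(c) = c - 15 = -15 + c)
s(l) = 1/(-15 + l + 1/l) (s(l) = 1/(l + (-15 + 1/l)) = 1/(-15 + l + 1/l))
1/(s(3005) + 6337587) = 1/(3005/(1 + 3005*(-15 + 3005)) + 6337587) = 1/(3005/(1 + 3005*2990) + 6337587) = 1/(3005/(1 + 8984950) + 6337587) = 1/(3005/8984951 + 6337587) = 1/(56942908656242/8984951) = 8984951/56942908656242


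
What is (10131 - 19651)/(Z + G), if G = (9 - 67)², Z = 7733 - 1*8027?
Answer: -952/307 ≈ -3.1010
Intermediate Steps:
Z = -294 (Z = 7733 - 8027 = -294)
G = 3364 (G = (-58)² = 3364)
(10131 - 19651)/(Z + G) = (10131 - 19651)/(-294 + 3364) = -9520/3070 = -9520*1/3070 = -952/307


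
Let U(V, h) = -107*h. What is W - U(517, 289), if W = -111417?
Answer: -80494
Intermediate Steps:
W - U(517, 289) = -111417 - (-107)*289 = -111417 - 1*(-30923) = -111417 + 30923 = -80494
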